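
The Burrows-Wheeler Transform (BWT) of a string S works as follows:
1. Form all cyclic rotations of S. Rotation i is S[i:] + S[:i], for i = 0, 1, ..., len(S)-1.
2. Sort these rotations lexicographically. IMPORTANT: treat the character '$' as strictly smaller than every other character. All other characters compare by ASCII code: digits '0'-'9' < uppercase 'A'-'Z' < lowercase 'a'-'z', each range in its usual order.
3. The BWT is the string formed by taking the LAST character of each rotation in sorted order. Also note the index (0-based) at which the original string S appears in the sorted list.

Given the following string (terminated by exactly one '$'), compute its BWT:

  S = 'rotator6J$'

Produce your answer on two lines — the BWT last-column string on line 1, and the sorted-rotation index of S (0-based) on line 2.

All 10 rotations (rotation i = S[i:]+S[:i]):
  rot[0] = rotator6J$
  rot[1] = otator6J$r
  rot[2] = tator6J$ro
  rot[3] = ator6J$rot
  rot[4] = tor6J$rota
  rot[5] = or6J$rotat
  rot[6] = r6J$rotato
  rot[7] = 6J$rotator
  rot[8] = J$rotator6
  rot[9] = $rotator6J
Sorted (with $ < everything):
  sorted[0] = $rotator6J  (last char: 'J')
  sorted[1] = 6J$rotator  (last char: 'r')
  sorted[2] = J$rotator6  (last char: '6')
  sorted[3] = ator6J$rot  (last char: 't')
  sorted[4] = or6J$rotat  (last char: 't')
  sorted[5] = otator6J$r  (last char: 'r')
  sorted[6] = r6J$rotato  (last char: 'o')
  sorted[7] = rotator6J$  (last char: '$')
  sorted[8] = tator6J$ro  (last char: 'o')
  sorted[9] = tor6J$rota  (last char: 'a')
Last column: Jr6ttro$oa
Original string S is at sorted index 7

Answer: Jr6ttro$oa
7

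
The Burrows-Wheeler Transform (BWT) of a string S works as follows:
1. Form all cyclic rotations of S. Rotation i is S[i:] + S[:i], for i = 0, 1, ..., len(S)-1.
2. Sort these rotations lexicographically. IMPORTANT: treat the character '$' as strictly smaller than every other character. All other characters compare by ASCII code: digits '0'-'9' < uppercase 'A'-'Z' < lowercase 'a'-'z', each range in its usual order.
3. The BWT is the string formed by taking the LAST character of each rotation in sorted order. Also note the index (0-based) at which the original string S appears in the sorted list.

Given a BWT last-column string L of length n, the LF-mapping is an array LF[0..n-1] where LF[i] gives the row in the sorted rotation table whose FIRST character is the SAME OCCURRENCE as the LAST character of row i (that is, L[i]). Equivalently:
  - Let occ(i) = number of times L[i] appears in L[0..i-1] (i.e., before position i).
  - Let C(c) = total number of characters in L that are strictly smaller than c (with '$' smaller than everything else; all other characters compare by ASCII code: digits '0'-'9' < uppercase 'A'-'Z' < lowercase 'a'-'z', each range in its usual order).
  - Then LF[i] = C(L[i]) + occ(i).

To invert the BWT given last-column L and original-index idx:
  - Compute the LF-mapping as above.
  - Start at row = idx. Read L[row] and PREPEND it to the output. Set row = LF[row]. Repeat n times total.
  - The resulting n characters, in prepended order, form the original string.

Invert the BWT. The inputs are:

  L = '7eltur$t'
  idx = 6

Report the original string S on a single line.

LF mapping: 1 2 3 5 7 4 0 6
Walk LF starting at row 6, prepending L[row]:
  step 1: row=6, L[6]='$', prepend. Next row=LF[6]=0
  step 2: row=0, L[0]='7', prepend. Next row=LF[0]=1
  step 3: row=1, L[1]='e', prepend. Next row=LF[1]=2
  step 4: row=2, L[2]='l', prepend. Next row=LF[2]=3
  step 5: row=3, L[3]='t', prepend. Next row=LF[3]=5
  step 6: row=5, L[5]='r', prepend. Next row=LF[5]=4
  step 7: row=4, L[4]='u', prepend. Next row=LF[4]=7
  step 8: row=7, L[7]='t', prepend. Next row=LF[7]=6
Reversed output: turtle7$

Answer: turtle7$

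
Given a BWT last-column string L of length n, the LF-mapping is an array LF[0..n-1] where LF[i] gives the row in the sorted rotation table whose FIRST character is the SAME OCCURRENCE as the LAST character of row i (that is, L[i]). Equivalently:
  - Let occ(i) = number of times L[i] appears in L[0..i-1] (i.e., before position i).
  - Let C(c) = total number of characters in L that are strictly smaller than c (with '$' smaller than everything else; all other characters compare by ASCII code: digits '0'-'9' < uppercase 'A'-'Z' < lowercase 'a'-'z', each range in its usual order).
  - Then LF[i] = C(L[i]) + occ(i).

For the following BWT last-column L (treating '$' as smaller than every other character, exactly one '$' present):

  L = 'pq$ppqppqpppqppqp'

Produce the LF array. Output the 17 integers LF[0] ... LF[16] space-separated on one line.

Answer: 1 12 0 2 3 13 4 5 14 6 7 8 15 9 10 16 11

Derivation:
Char counts: '$':1, 'p':11, 'q':5
C (first-col start): C('$')=0, C('p')=1, C('q')=12
L[0]='p': occ=0, LF[0]=C('p')+0=1+0=1
L[1]='q': occ=0, LF[1]=C('q')+0=12+0=12
L[2]='$': occ=0, LF[2]=C('$')+0=0+0=0
L[3]='p': occ=1, LF[3]=C('p')+1=1+1=2
L[4]='p': occ=2, LF[4]=C('p')+2=1+2=3
L[5]='q': occ=1, LF[5]=C('q')+1=12+1=13
L[6]='p': occ=3, LF[6]=C('p')+3=1+3=4
L[7]='p': occ=4, LF[7]=C('p')+4=1+4=5
L[8]='q': occ=2, LF[8]=C('q')+2=12+2=14
L[9]='p': occ=5, LF[9]=C('p')+5=1+5=6
L[10]='p': occ=6, LF[10]=C('p')+6=1+6=7
L[11]='p': occ=7, LF[11]=C('p')+7=1+7=8
L[12]='q': occ=3, LF[12]=C('q')+3=12+3=15
L[13]='p': occ=8, LF[13]=C('p')+8=1+8=9
L[14]='p': occ=9, LF[14]=C('p')+9=1+9=10
L[15]='q': occ=4, LF[15]=C('q')+4=12+4=16
L[16]='p': occ=10, LF[16]=C('p')+10=1+10=11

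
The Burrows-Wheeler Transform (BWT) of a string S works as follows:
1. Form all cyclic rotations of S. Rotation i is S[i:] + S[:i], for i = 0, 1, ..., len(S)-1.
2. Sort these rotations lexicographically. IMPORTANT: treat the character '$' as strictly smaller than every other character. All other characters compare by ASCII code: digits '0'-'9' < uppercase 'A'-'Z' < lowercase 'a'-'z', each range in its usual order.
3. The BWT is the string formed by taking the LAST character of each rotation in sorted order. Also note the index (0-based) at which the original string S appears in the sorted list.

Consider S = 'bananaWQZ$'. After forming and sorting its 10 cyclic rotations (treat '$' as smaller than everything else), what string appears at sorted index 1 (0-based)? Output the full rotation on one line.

All 10 rotations (rotation i = S[i:]+S[:i]):
  rot[0] = bananaWQZ$
  rot[1] = ananaWQZ$b
  rot[2] = nanaWQZ$ba
  rot[3] = anaWQZ$ban
  rot[4] = naWQZ$bana
  rot[5] = aWQZ$banan
  rot[6] = WQZ$banana
  rot[7] = QZ$bananaW
  rot[8] = Z$bananaWQ
  rot[9] = $bananaWQZ
Sorted (with $ < everything):
  sorted[0] = $bananaWQZ
  sorted[1] = QZ$bananaW
  sorted[2] = WQZ$banana
  sorted[3] = Z$bananaWQ
  sorted[4] = aWQZ$banan
  sorted[5] = anaWQZ$ban
  sorted[6] = ananaWQZ$b
  sorted[7] = bananaWQZ$
  sorted[8] = naWQZ$bana
  sorted[9] = nanaWQZ$ba
sorted[1] = QZ$bananaW

Answer: QZ$bananaW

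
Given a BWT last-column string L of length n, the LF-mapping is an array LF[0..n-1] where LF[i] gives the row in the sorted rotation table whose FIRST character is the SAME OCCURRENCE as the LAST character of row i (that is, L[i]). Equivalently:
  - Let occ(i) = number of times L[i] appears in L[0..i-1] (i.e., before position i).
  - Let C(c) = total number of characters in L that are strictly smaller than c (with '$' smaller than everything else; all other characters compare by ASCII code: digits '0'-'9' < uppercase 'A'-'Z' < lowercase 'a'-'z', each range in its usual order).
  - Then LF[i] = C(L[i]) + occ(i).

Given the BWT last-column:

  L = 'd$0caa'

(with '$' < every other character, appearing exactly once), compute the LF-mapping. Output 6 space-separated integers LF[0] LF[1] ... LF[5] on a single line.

Char counts: '$':1, '0':1, 'a':2, 'c':1, 'd':1
C (first-col start): C('$')=0, C('0')=1, C('a')=2, C('c')=4, C('d')=5
L[0]='d': occ=0, LF[0]=C('d')+0=5+0=5
L[1]='$': occ=0, LF[1]=C('$')+0=0+0=0
L[2]='0': occ=0, LF[2]=C('0')+0=1+0=1
L[3]='c': occ=0, LF[3]=C('c')+0=4+0=4
L[4]='a': occ=0, LF[4]=C('a')+0=2+0=2
L[5]='a': occ=1, LF[5]=C('a')+1=2+1=3

Answer: 5 0 1 4 2 3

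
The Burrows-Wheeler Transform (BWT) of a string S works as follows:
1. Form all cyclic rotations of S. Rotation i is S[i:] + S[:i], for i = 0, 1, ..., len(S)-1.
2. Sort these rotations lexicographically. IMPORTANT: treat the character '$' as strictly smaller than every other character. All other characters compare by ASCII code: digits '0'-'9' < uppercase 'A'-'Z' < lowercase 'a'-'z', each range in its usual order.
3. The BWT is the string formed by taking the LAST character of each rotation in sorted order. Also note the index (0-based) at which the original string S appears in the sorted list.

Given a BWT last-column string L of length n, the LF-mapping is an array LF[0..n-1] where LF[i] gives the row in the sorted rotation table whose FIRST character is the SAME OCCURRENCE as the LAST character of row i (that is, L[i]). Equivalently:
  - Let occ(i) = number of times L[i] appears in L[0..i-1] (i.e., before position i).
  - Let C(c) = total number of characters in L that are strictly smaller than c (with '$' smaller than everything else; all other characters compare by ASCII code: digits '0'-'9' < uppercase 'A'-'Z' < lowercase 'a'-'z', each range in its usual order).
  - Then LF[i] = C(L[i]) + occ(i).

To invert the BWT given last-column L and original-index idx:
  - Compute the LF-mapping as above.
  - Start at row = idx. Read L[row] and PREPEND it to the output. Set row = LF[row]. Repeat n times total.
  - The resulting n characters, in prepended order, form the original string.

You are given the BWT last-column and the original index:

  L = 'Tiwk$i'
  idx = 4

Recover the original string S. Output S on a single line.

LF mapping: 1 2 5 4 0 3
Walk LF starting at row 4, prepending L[row]:
  step 1: row=4, L[4]='$', prepend. Next row=LF[4]=0
  step 2: row=0, L[0]='T', prepend. Next row=LF[0]=1
  step 3: row=1, L[1]='i', prepend. Next row=LF[1]=2
  step 4: row=2, L[2]='w', prepend. Next row=LF[2]=5
  step 5: row=5, L[5]='i', prepend. Next row=LF[5]=3
  step 6: row=3, L[3]='k', prepend. Next row=LF[3]=4
Reversed output: kiwiT$

Answer: kiwiT$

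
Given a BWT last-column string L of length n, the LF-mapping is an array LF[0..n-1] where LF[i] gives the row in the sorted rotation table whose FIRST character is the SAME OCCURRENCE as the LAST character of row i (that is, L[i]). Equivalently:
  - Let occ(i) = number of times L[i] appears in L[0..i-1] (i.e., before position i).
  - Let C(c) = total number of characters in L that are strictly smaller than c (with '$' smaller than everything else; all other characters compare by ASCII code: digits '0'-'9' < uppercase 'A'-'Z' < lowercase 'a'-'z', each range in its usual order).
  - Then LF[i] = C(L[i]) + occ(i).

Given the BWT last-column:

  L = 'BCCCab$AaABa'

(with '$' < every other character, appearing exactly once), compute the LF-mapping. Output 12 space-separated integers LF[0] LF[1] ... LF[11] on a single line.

Answer: 3 5 6 7 8 11 0 1 9 2 4 10

Derivation:
Char counts: '$':1, 'A':2, 'B':2, 'C':3, 'a':3, 'b':1
C (first-col start): C('$')=0, C('A')=1, C('B')=3, C('C')=5, C('a')=8, C('b')=11
L[0]='B': occ=0, LF[0]=C('B')+0=3+0=3
L[1]='C': occ=0, LF[1]=C('C')+0=5+0=5
L[2]='C': occ=1, LF[2]=C('C')+1=5+1=6
L[3]='C': occ=2, LF[3]=C('C')+2=5+2=7
L[4]='a': occ=0, LF[4]=C('a')+0=8+0=8
L[5]='b': occ=0, LF[5]=C('b')+0=11+0=11
L[6]='$': occ=0, LF[6]=C('$')+0=0+0=0
L[7]='A': occ=0, LF[7]=C('A')+0=1+0=1
L[8]='a': occ=1, LF[8]=C('a')+1=8+1=9
L[9]='A': occ=1, LF[9]=C('A')+1=1+1=2
L[10]='B': occ=1, LF[10]=C('B')+1=3+1=4
L[11]='a': occ=2, LF[11]=C('a')+2=8+2=10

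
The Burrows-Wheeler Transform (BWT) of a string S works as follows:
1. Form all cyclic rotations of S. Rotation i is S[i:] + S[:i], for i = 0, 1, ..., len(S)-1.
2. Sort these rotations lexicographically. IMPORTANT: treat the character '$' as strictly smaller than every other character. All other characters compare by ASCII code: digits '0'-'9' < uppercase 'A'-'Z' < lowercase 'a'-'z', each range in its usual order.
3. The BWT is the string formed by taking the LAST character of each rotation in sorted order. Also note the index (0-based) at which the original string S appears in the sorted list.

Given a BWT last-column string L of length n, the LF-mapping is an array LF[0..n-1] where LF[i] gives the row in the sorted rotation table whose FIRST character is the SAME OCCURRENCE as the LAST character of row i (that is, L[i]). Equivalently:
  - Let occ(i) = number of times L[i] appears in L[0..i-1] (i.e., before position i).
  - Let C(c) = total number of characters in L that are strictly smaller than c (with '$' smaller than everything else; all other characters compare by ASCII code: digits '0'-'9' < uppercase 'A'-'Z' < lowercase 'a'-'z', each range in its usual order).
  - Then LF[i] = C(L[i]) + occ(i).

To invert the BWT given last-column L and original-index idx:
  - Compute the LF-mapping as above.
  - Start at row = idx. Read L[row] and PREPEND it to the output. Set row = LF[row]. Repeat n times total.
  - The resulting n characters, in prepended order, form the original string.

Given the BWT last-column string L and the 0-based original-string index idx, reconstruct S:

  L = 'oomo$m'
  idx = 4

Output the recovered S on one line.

LF mapping: 3 4 1 5 0 2
Walk LF starting at row 4, prepending L[row]:
  step 1: row=4, L[4]='$', prepend. Next row=LF[4]=0
  step 2: row=0, L[0]='o', prepend. Next row=LF[0]=3
  step 3: row=3, L[3]='o', prepend. Next row=LF[3]=5
  step 4: row=5, L[5]='m', prepend. Next row=LF[5]=2
  step 5: row=2, L[2]='m', prepend. Next row=LF[2]=1
  step 6: row=1, L[1]='o', prepend. Next row=LF[1]=4
Reversed output: ommoo$

Answer: ommoo$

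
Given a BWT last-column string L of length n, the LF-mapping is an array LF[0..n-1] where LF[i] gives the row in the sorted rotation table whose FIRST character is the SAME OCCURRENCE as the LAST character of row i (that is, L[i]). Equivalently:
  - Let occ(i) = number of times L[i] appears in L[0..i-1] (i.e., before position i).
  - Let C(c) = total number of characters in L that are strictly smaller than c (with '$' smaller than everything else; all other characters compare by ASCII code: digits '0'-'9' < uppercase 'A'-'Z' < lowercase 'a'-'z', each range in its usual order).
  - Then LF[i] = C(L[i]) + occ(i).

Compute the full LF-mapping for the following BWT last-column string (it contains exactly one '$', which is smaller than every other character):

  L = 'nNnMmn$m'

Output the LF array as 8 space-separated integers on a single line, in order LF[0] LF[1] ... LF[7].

Answer: 5 2 6 1 3 7 0 4

Derivation:
Char counts: '$':1, 'M':1, 'N':1, 'm':2, 'n':3
C (first-col start): C('$')=0, C('M')=1, C('N')=2, C('m')=3, C('n')=5
L[0]='n': occ=0, LF[0]=C('n')+0=5+0=5
L[1]='N': occ=0, LF[1]=C('N')+0=2+0=2
L[2]='n': occ=1, LF[2]=C('n')+1=5+1=6
L[3]='M': occ=0, LF[3]=C('M')+0=1+0=1
L[4]='m': occ=0, LF[4]=C('m')+0=3+0=3
L[5]='n': occ=2, LF[5]=C('n')+2=5+2=7
L[6]='$': occ=0, LF[6]=C('$')+0=0+0=0
L[7]='m': occ=1, LF[7]=C('m')+1=3+1=4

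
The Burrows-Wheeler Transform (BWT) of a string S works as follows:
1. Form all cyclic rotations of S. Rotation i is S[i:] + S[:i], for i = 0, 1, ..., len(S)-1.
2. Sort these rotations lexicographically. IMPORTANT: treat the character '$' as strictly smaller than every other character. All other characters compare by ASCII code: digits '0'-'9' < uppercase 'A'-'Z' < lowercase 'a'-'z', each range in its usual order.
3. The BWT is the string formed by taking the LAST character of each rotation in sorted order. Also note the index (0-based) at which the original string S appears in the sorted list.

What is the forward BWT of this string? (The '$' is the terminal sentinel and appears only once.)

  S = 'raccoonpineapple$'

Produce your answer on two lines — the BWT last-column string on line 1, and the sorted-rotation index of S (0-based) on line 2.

All 17 rotations (rotation i = S[i:]+S[:i]):
  rot[0] = raccoonpineapple$
  rot[1] = accoonpineapple$r
  rot[2] = ccoonpineapple$ra
  rot[3] = coonpineapple$rac
  rot[4] = oonpineapple$racc
  rot[5] = onpineapple$racco
  rot[6] = npineapple$raccoo
  rot[7] = pineapple$raccoon
  rot[8] = ineapple$raccoonp
  rot[9] = neapple$raccoonpi
  rot[10] = eapple$raccoonpin
  rot[11] = apple$raccoonpine
  rot[12] = pple$raccoonpinea
  rot[13] = ple$raccoonpineap
  rot[14] = le$raccoonpineapp
  rot[15] = e$raccoonpineappl
  rot[16] = $raccoonpineapple
Sorted (with $ < everything):
  sorted[0] = $raccoonpineapple  (last char: 'e')
  sorted[1] = accoonpineapple$r  (last char: 'r')
  sorted[2] = apple$raccoonpine  (last char: 'e')
  sorted[3] = ccoonpineapple$ra  (last char: 'a')
  sorted[4] = coonpineapple$rac  (last char: 'c')
  sorted[5] = e$raccoonpineappl  (last char: 'l')
  sorted[6] = eapple$raccoonpin  (last char: 'n')
  sorted[7] = ineapple$raccoonp  (last char: 'p')
  sorted[8] = le$raccoonpineapp  (last char: 'p')
  sorted[9] = neapple$raccoonpi  (last char: 'i')
  sorted[10] = npineapple$raccoo  (last char: 'o')
  sorted[11] = onpineapple$racco  (last char: 'o')
  sorted[12] = oonpineapple$racc  (last char: 'c')
  sorted[13] = pineapple$raccoon  (last char: 'n')
  sorted[14] = ple$raccoonpineap  (last char: 'p')
  sorted[15] = pple$raccoonpinea  (last char: 'a')
  sorted[16] = raccoonpineapple$  (last char: '$')
Last column: ereaclnppioocnpa$
Original string S is at sorted index 16

Answer: ereaclnppioocnpa$
16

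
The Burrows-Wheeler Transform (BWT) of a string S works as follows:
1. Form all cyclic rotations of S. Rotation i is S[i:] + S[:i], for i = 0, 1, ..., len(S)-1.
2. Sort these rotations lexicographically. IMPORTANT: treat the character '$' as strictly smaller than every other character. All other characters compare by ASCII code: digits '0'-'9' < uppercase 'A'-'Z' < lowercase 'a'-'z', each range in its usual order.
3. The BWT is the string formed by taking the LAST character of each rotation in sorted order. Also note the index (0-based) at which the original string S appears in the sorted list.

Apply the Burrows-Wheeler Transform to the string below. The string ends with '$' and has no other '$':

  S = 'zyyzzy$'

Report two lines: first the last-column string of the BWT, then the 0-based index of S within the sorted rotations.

All 7 rotations (rotation i = S[i:]+S[:i]):
  rot[0] = zyyzzy$
  rot[1] = yyzzy$z
  rot[2] = yzzy$zy
  rot[3] = zzy$zyy
  rot[4] = zy$zyyz
  rot[5] = y$zyyzz
  rot[6] = $zyyzzy
Sorted (with $ < everything):
  sorted[0] = $zyyzzy  (last char: 'y')
  sorted[1] = y$zyyzz  (last char: 'z')
  sorted[2] = yyzzy$z  (last char: 'z')
  sorted[3] = yzzy$zy  (last char: 'y')
  sorted[4] = zy$zyyz  (last char: 'z')
  sorted[5] = zyyzzy$  (last char: '$')
  sorted[6] = zzy$zyy  (last char: 'y')
Last column: yzzyz$y
Original string S is at sorted index 5

Answer: yzzyz$y
5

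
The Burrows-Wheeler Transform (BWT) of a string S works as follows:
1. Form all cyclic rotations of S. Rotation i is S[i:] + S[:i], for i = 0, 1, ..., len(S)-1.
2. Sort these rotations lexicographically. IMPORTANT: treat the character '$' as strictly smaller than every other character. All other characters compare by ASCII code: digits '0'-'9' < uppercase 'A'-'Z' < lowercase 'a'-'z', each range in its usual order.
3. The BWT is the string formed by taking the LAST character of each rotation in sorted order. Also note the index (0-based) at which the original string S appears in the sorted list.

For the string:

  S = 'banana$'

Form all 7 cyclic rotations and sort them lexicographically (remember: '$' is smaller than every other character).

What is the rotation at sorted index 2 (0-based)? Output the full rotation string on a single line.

All 7 rotations (rotation i = S[i:]+S[:i]):
  rot[0] = banana$
  rot[1] = anana$b
  rot[2] = nana$ba
  rot[3] = ana$ban
  rot[4] = na$bana
  rot[5] = a$banan
  rot[6] = $banana
Sorted (with $ < everything):
  sorted[0] = $banana
  sorted[1] = a$banan
  sorted[2] = ana$ban
  sorted[3] = anana$b
  sorted[4] = banana$
  sorted[5] = na$bana
  sorted[6] = nana$ba
sorted[2] = ana$ban

Answer: ana$ban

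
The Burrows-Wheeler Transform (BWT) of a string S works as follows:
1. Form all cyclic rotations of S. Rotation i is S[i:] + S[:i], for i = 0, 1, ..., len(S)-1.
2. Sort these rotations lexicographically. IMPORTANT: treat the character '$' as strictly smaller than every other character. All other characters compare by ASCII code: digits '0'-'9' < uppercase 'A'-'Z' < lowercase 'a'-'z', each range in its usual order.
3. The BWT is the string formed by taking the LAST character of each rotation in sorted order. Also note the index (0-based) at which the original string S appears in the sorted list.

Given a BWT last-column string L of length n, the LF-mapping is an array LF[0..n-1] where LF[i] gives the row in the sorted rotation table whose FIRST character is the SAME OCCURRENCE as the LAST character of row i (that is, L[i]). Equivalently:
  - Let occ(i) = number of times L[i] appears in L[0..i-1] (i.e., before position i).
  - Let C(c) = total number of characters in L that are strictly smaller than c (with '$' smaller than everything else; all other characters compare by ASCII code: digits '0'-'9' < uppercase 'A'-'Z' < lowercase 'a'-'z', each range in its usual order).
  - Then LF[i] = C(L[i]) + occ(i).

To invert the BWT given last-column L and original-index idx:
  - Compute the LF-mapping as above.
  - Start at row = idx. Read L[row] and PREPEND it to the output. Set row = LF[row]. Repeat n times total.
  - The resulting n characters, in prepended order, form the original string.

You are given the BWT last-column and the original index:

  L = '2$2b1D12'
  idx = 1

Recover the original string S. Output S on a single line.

LF mapping: 3 0 4 7 1 6 2 5
Walk LF starting at row 1, prepending L[row]:
  step 1: row=1, L[1]='$', prepend. Next row=LF[1]=0
  step 2: row=0, L[0]='2', prepend. Next row=LF[0]=3
  step 3: row=3, L[3]='b', prepend. Next row=LF[3]=7
  step 4: row=7, L[7]='2', prepend. Next row=LF[7]=5
  step 5: row=5, L[5]='D', prepend. Next row=LF[5]=6
  step 6: row=6, L[6]='1', prepend. Next row=LF[6]=2
  step 7: row=2, L[2]='2', prepend. Next row=LF[2]=4
  step 8: row=4, L[4]='1', prepend. Next row=LF[4]=1
Reversed output: 121D2b2$

Answer: 121D2b2$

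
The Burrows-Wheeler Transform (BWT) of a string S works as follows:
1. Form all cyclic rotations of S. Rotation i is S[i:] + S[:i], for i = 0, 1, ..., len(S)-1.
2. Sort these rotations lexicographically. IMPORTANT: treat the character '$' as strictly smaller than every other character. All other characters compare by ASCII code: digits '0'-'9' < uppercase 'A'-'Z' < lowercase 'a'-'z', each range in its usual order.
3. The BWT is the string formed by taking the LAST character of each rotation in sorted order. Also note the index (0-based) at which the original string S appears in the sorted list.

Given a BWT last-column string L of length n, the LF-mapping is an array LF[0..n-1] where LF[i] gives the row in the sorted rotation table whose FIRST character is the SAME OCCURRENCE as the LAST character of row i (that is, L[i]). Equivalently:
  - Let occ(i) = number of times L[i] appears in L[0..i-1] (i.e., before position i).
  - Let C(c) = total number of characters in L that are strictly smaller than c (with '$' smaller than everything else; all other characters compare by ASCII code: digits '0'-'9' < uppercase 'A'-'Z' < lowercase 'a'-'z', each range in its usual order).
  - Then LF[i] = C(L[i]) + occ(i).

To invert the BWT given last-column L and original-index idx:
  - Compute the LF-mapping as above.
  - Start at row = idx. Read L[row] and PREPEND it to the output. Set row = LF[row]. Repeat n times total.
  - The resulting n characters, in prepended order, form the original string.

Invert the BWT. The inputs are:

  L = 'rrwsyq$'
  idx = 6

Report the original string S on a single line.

LF mapping: 2 3 5 4 6 1 0
Walk LF starting at row 6, prepending L[row]:
  step 1: row=6, L[6]='$', prepend. Next row=LF[6]=0
  step 2: row=0, L[0]='r', prepend. Next row=LF[0]=2
  step 3: row=2, L[2]='w', prepend. Next row=LF[2]=5
  step 4: row=5, L[5]='q', prepend. Next row=LF[5]=1
  step 5: row=1, L[1]='r', prepend. Next row=LF[1]=3
  step 6: row=3, L[3]='s', prepend. Next row=LF[3]=4
  step 7: row=4, L[4]='y', prepend. Next row=LF[4]=6
Reversed output: ysrqwr$

Answer: ysrqwr$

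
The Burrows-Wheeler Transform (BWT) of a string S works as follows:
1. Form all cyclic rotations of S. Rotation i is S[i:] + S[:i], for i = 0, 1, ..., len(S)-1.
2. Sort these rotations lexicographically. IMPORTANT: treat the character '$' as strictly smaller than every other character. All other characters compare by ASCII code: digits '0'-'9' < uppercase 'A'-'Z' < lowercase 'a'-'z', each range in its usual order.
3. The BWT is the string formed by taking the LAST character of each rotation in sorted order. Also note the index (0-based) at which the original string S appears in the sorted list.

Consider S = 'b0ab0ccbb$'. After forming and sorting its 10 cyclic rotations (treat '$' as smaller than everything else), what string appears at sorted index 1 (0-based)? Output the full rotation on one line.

Answer: 0ab0ccbb$b

Derivation:
All 10 rotations (rotation i = S[i:]+S[:i]):
  rot[0] = b0ab0ccbb$
  rot[1] = 0ab0ccbb$b
  rot[2] = ab0ccbb$b0
  rot[3] = b0ccbb$b0a
  rot[4] = 0ccbb$b0ab
  rot[5] = ccbb$b0ab0
  rot[6] = cbb$b0ab0c
  rot[7] = bb$b0ab0cc
  rot[8] = b$b0ab0ccb
  rot[9] = $b0ab0ccbb
Sorted (with $ < everything):
  sorted[0] = $b0ab0ccbb
  sorted[1] = 0ab0ccbb$b
  sorted[2] = 0ccbb$b0ab
  sorted[3] = ab0ccbb$b0
  sorted[4] = b$b0ab0ccb
  sorted[5] = b0ab0ccbb$
  sorted[6] = b0ccbb$b0a
  sorted[7] = bb$b0ab0cc
  sorted[8] = cbb$b0ab0c
  sorted[9] = ccbb$b0ab0
sorted[1] = 0ab0ccbb$b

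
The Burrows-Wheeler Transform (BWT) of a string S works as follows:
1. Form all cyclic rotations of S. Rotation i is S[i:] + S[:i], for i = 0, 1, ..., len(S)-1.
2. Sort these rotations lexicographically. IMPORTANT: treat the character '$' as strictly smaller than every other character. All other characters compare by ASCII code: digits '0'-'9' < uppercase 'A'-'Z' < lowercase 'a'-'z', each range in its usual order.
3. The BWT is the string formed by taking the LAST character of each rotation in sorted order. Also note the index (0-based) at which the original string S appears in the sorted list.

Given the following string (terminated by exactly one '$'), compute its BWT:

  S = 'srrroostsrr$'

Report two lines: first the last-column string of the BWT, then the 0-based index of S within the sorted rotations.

Answer: rrorrsrst$os
9

Derivation:
All 12 rotations (rotation i = S[i:]+S[:i]):
  rot[0] = srrroostsrr$
  rot[1] = rrroostsrr$s
  rot[2] = rroostsrr$sr
  rot[3] = roostsrr$srr
  rot[4] = oostsrr$srrr
  rot[5] = ostsrr$srrro
  rot[6] = stsrr$srrroo
  rot[7] = tsrr$srrroos
  rot[8] = srr$srrroost
  rot[9] = rr$srrroosts
  rot[10] = r$srrroostsr
  rot[11] = $srrroostsrr
Sorted (with $ < everything):
  sorted[0] = $srrroostsrr  (last char: 'r')
  sorted[1] = oostsrr$srrr  (last char: 'r')
  sorted[2] = ostsrr$srrro  (last char: 'o')
  sorted[3] = r$srrroostsr  (last char: 'r')
  sorted[4] = roostsrr$srr  (last char: 'r')
  sorted[5] = rr$srrroosts  (last char: 's')
  sorted[6] = rroostsrr$sr  (last char: 'r')
  sorted[7] = rrroostsrr$s  (last char: 's')
  sorted[8] = srr$srrroost  (last char: 't')
  sorted[9] = srrroostsrr$  (last char: '$')
  sorted[10] = stsrr$srrroo  (last char: 'o')
  sorted[11] = tsrr$srrroos  (last char: 's')
Last column: rrorrsrst$os
Original string S is at sorted index 9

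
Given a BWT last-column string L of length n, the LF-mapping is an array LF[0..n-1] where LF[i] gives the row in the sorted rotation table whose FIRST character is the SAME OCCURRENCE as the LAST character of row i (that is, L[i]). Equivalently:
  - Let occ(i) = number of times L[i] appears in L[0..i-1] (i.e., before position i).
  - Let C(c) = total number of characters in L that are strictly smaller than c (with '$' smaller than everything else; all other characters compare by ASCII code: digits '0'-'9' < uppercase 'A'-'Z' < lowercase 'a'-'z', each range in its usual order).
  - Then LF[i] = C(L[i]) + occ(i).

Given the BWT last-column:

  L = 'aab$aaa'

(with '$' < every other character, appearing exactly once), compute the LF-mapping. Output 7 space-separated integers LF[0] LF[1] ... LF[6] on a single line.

Char counts: '$':1, 'a':5, 'b':1
C (first-col start): C('$')=0, C('a')=1, C('b')=6
L[0]='a': occ=0, LF[0]=C('a')+0=1+0=1
L[1]='a': occ=1, LF[1]=C('a')+1=1+1=2
L[2]='b': occ=0, LF[2]=C('b')+0=6+0=6
L[3]='$': occ=0, LF[3]=C('$')+0=0+0=0
L[4]='a': occ=2, LF[4]=C('a')+2=1+2=3
L[5]='a': occ=3, LF[5]=C('a')+3=1+3=4
L[6]='a': occ=4, LF[6]=C('a')+4=1+4=5

Answer: 1 2 6 0 3 4 5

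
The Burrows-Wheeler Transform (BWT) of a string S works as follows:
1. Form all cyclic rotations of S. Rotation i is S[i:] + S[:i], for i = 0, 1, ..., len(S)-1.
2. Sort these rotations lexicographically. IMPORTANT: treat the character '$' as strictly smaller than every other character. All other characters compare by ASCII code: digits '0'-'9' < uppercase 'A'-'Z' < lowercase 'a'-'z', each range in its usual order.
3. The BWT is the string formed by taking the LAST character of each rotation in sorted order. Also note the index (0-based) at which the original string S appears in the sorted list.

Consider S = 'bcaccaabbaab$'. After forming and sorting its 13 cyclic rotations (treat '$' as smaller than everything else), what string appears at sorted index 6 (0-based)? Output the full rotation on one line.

All 13 rotations (rotation i = S[i:]+S[:i]):
  rot[0] = bcaccaabbaab$
  rot[1] = caccaabbaab$b
  rot[2] = accaabbaab$bc
  rot[3] = ccaabbaab$bca
  rot[4] = caabbaab$bcac
  rot[5] = aabbaab$bcacc
  rot[6] = abbaab$bcacca
  rot[7] = bbaab$bcaccaa
  rot[8] = baab$bcaccaab
  rot[9] = aab$bcaccaabb
  rot[10] = ab$bcaccaabba
  rot[11] = b$bcaccaabbaa
  rot[12] = $bcaccaabbaab
Sorted (with $ < everything):
  sorted[0] = $bcaccaabbaab
  sorted[1] = aab$bcaccaabb
  sorted[2] = aabbaab$bcacc
  sorted[3] = ab$bcaccaabba
  sorted[4] = abbaab$bcacca
  sorted[5] = accaabbaab$bc
  sorted[6] = b$bcaccaabbaa
  sorted[7] = baab$bcaccaab
  sorted[8] = bbaab$bcaccaa
  sorted[9] = bcaccaabbaab$
  sorted[10] = caabbaab$bcac
  sorted[11] = caccaabbaab$b
  sorted[12] = ccaabbaab$bca
sorted[6] = b$bcaccaabbaa

Answer: b$bcaccaabbaa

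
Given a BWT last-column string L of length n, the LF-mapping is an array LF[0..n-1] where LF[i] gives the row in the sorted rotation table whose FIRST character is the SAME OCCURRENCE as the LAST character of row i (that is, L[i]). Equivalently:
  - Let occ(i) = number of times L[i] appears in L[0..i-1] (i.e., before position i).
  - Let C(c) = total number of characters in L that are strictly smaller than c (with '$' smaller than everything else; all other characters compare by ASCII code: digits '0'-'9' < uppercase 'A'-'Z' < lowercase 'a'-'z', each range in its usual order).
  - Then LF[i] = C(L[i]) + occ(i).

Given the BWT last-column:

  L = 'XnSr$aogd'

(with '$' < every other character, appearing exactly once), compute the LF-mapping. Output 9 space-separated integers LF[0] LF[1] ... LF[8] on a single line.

Char counts: '$':1, 'S':1, 'X':1, 'a':1, 'd':1, 'g':1, 'n':1, 'o':1, 'r':1
C (first-col start): C('$')=0, C('S')=1, C('X')=2, C('a')=3, C('d')=4, C('g')=5, C('n')=6, C('o')=7, C('r')=8
L[0]='X': occ=0, LF[0]=C('X')+0=2+0=2
L[1]='n': occ=0, LF[1]=C('n')+0=6+0=6
L[2]='S': occ=0, LF[2]=C('S')+0=1+0=1
L[3]='r': occ=0, LF[3]=C('r')+0=8+0=8
L[4]='$': occ=0, LF[4]=C('$')+0=0+0=0
L[5]='a': occ=0, LF[5]=C('a')+0=3+0=3
L[6]='o': occ=0, LF[6]=C('o')+0=7+0=7
L[7]='g': occ=0, LF[7]=C('g')+0=5+0=5
L[8]='d': occ=0, LF[8]=C('d')+0=4+0=4

Answer: 2 6 1 8 0 3 7 5 4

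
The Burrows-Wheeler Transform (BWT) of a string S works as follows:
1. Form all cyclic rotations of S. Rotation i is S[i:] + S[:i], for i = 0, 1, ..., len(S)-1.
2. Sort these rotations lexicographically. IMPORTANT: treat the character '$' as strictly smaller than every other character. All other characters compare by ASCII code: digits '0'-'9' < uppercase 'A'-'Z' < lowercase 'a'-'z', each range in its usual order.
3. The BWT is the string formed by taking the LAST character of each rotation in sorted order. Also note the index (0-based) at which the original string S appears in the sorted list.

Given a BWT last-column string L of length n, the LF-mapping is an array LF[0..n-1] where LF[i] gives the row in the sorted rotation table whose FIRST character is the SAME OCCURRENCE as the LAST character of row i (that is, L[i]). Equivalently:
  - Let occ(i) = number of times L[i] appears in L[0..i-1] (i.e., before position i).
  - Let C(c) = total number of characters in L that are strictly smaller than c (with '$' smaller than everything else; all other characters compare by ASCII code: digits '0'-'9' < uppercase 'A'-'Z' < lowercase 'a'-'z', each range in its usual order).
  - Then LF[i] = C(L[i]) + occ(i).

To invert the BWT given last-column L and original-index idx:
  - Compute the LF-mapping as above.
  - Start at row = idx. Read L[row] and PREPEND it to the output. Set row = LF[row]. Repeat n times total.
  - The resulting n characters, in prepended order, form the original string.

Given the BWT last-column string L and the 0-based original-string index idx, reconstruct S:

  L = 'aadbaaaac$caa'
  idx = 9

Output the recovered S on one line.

Answer: baaaaaccadaa$

Derivation:
LF mapping: 1 2 12 9 3 4 5 6 10 0 11 7 8
Walk LF starting at row 9, prepending L[row]:
  step 1: row=9, L[9]='$', prepend. Next row=LF[9]=0
  step 2: row=0, L[0]='a', prepend. Next row=LF[0]=1
  step 3: row=1, L[1]='a', prepend. Next row=LF[1]=2
  step 4: row=2, L[2]='d', prepend. Next row=LF[2]=12
  step 5: row=12, L[12]='a', prepend. Next row=LF[12]=8
  step 6: row=8, L[8]='c', prepend. Next row=LF[8]=10
  step 7: row=10, L[10]='c', prepend. Next row=LF[10]=11
  step 8: row=11, L[11]='a', prepend. Next row=LF[11]=7
  step 9: row=7, L[7]='a', prepend. Next row=LF[7]=6
  step 10: row=6, L[6]='a', prepend. Next row=LF[6]=5
  step 11: row=5, L[5]='a', prepend. Next row=LF[5]=4
  step 12: row=4, L[4]='a', prepend. Next row=LF[4]=3
  step 13: row=3, L[3]='b', prepend. Next row=LF[3]=9
Reversed output: baaaaaccadaa$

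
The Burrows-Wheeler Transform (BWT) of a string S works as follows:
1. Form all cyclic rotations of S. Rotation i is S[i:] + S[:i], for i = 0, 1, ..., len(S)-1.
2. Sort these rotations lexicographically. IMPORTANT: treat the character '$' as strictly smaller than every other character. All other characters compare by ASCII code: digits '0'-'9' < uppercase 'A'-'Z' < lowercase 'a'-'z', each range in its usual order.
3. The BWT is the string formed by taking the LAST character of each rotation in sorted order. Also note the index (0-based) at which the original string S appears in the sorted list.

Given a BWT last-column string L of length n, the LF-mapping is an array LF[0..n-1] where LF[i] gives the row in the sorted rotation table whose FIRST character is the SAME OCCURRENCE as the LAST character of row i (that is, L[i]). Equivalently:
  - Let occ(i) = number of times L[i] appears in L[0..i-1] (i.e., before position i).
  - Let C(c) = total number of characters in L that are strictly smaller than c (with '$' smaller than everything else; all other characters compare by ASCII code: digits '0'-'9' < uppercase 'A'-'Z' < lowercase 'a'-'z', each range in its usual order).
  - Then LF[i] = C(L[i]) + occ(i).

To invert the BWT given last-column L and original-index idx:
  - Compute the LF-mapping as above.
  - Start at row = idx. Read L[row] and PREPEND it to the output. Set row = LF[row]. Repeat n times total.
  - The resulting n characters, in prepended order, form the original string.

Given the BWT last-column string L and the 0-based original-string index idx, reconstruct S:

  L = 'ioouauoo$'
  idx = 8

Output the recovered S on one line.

Answer: uoouoaoi$

Derivation:
LF mapping: 2 3 4 7 1 8 5 6 0
Walk LF starting at row 8, prepending L[row]:
  step 1: row=8, L[8]='$', prepend. Next row=LF[8]=0
  step 2: row=0, L[0]='i', prepend. Next row=LF[0]=2
  step 3: row=2, L[2]='o', prepend. Next row=LF[2]=4
  step 4: row=4, L[4]='a', prepend. Next row=LF[4]=1
  step 5: row=1, L[1]='o', prepend. Next row=LF[1]=3
  step 6: row=3, L[3]='u', prepend. Next row=LF[3]=7
  step 7: row=7, L[7]='o', prepend. Next row=LF[7]=6
  step 8: row=6, L[6]='o', prepend. Next row=LF[6]=5
  step 9: row=5, L[5]='u', prepend. Next row=LF[5]=8
Reversed output: uoouoaoi$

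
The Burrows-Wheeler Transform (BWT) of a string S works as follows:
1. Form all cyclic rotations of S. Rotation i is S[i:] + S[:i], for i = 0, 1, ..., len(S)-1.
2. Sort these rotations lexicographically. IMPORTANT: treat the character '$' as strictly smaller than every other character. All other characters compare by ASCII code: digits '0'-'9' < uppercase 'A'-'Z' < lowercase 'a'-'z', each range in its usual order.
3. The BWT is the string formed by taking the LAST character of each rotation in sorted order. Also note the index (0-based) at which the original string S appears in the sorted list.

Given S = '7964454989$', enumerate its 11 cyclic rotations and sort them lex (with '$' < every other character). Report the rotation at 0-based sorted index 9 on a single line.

All 11 rotations (rotation i = S[i:]+S[:i]):
  rot[0] = 7964454989$
  rot[1] = 964454989$7
  rot[2] = 64454989$79
  rot[3] = 4454989$796
  rot[4] = 454989$7964
  rot[5] = 54989$79644
  rot[6] = 4989$796445
  rot[7] = 989$7964454
  rot[8] = 89$79644549
  rot[9] = 9$796445498
  rot[10] = $7964454989
Sorted (with $ < everything):
  sorted[0] = $7964454989
  sorted[1] = 4454989$796
  sorted[2] = 454989$7964
  sorted[3] = 4989$796445
  sorted[4] = 54989$79644
  sorted[5] = 64454989$79
  sorted[6] = 7964454989$
  sorted[7] = 89$79644549
  sorted[8] = 9$796445498
  sorted[9] = 964454989$7
  sorted[10] = 989$7964454
sorted[9] = 964454989$7

Answer: 964454989$7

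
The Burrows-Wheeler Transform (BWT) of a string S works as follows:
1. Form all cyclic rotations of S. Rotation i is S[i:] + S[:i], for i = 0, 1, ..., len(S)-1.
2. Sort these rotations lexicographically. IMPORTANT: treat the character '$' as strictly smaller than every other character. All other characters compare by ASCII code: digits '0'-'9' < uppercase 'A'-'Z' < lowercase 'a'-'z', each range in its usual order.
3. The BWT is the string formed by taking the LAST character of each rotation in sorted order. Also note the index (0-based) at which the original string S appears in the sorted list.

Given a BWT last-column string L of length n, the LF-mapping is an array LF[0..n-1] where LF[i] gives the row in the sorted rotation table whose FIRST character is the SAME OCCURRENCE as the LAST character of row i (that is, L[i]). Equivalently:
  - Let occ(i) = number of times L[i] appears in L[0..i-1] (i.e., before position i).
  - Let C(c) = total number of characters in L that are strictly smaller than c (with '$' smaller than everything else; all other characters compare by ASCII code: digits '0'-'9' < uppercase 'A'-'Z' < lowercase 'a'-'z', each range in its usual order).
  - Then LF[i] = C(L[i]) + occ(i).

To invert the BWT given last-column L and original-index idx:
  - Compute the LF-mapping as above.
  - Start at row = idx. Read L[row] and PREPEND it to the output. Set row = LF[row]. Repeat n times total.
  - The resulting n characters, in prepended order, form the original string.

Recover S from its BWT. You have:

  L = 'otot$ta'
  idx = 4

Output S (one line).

LF mapping: 2 4 3 5 0 6 1
Walk LF starting at row 4, prepending L[row]:
  step 1: row=4, L[4]='$', prepend. Next row=LF[4]=0
  step 2: row=0, L[0]='o', prepend. Next row=LF[0]=2
  step 3: row=2, L[2]='o', prepend. Next row=LF[2]=3
  step 4: row=3, L[3]='t', prepend. Next row=LF[3]=5
  step 5: row=5, L[5]='t', prepend. Next row=LF[5]=6
  step 6: row=6, L[6]='a', prepend. Next row=LF[6]=1
  step 7: row=1, L[1]='t', prepend. Next row=LF[1]=4
Reversed output: tattoo$

Answer: tattoo$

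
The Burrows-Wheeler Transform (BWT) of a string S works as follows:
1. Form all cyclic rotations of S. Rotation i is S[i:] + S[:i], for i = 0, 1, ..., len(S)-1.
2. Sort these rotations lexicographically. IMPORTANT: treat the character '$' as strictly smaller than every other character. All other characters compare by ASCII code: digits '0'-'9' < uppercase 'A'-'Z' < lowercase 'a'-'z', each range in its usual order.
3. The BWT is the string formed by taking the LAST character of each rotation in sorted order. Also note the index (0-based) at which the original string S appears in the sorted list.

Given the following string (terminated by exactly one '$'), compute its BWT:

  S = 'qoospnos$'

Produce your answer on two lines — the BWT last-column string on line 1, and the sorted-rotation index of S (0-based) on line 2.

All 9 rotations (rotation i = S[i:]+S[:i]):
  rot[0] = qoospnos$
  rot[1] = oospnos$q
  rot[2] = ospnos$qo
  rot[3] = spnos$qoo
  rot[4] = pnos$qoos
  rot[5] = nos$qoosp
  rot[6] = os$qoospn
  rot[7] = s$qoospno
  rot[8] = $qoospnos
Sorted (with $ < everything):
  sorted[0] = $qoospnos  (last char: 's')
  sorted[1] = nos$qoosp  (last char: 'p')
  sorted[2] = oospnos$q  (last char: 'q')
  sorted[3] = os$qoospn  (last char: 'n')
  sorted[4] = ospnos$qo  (last char: 'o')
  sorted[5] = pnos$qoos  (last char: 's')
  sorted[6] = qoospnos$  (last char: '$')
  sorted[7] = s$qoospno  (last char: 'o')
  sorted[8] = spnos$qoo  (last char: 'o')
Last column: spqnos$oo
Original string S is at sorted index 6

Answer: spqnos$oo
6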